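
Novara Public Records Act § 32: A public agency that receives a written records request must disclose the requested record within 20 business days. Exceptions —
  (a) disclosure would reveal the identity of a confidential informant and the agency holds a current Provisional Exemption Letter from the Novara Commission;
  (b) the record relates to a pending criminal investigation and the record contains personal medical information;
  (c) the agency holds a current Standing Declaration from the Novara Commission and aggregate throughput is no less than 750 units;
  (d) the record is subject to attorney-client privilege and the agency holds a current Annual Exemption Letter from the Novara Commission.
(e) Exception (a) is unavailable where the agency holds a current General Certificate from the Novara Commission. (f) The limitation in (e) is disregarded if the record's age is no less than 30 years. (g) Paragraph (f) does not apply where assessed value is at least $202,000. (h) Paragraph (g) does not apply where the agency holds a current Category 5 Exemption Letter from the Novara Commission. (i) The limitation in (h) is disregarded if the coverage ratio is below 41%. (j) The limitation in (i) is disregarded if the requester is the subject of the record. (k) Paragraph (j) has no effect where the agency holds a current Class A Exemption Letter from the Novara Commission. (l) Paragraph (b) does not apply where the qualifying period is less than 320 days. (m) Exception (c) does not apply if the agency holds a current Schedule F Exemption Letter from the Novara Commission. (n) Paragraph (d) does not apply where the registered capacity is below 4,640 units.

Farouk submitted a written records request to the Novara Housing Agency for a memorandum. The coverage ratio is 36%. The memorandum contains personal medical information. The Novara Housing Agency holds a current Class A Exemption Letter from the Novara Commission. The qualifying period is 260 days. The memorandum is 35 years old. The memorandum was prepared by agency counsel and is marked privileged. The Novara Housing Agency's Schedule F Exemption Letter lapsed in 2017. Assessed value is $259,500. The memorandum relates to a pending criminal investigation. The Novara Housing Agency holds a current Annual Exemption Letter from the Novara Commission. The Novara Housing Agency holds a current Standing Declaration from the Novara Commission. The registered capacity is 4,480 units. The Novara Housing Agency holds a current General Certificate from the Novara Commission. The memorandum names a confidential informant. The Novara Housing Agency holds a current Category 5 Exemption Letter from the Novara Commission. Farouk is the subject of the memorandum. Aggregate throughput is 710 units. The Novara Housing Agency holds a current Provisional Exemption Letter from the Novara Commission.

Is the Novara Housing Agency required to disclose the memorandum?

Yes — the Novara Housing Agency must disclose the memorandum.

Exception (a): the memorandum names a confidential informant; a current Provisional Exemption Letter is held — every condition holds. Turning to paragraphs (e)–(k): (e) applies — a current General Certificate is held. (f) would limit (e) — the record's age is 35 years, meeting the 30 years threshold — but (g) sets (f) aside: (g) operates against (f): assessed value is $259,500, meeting the $202,000 threshold. (h) is engaged (a current Category 5 Exemption Letter is held), but is overridden by (i): (i) operates — the coverage ratio is 36%, below the 41% limit. (j) operates (Farouk is the subject of the memorandum), but is set aside by (k): (k) operates against (j): a current Class A Exemption Letter is held. So (a) is unavailable.
All of (b)'s requirements are met (the memorandum relates to a pending investigation; the memorandum contains personal medical information). But applying paragraph (l): (l) operates against (b): the qualifying period is 260 days, less than the 320 days limit. Exception (b) does not apply.
Exception (c) fails — aggregate throughput is 710 units, short of 750 units.
Exception (d) is satisfied on its face — the memorandum is privileged; a current Annual Exemption Letter is held. However, paragraph (n) must be considered: (n) operates — the registered capacity is 4,480 units, below the 4,640 units limit. So (d) is unavailable.
Every exception is unavailable, so the rule governs.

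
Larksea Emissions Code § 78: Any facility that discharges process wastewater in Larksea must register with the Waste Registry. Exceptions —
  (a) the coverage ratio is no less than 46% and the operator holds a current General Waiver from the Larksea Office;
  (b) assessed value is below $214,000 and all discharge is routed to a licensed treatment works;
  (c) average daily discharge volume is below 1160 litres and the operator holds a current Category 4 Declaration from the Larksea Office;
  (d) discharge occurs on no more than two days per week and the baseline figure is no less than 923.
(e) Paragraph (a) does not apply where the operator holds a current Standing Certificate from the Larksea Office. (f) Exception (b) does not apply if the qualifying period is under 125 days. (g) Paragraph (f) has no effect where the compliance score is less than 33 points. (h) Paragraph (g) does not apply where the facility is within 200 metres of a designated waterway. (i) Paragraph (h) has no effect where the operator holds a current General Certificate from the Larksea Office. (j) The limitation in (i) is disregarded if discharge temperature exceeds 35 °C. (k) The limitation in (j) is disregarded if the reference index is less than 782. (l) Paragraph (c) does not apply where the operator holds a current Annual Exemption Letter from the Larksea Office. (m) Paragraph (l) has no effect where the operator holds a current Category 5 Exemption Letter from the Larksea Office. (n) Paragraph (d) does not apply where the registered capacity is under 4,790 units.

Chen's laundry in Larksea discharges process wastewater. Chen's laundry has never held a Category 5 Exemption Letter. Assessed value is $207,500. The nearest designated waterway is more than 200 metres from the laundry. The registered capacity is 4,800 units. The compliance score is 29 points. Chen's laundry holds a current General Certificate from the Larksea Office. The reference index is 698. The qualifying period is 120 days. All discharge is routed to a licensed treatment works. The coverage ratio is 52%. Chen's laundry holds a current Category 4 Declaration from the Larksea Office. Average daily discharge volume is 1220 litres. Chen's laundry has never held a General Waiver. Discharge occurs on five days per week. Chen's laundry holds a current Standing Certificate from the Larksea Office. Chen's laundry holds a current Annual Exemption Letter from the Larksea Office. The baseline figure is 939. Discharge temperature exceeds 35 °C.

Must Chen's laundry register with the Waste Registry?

Exception (a) fails — there is no General Waiver in force.
Exception (b): assessed value is $207,500, below the $214,000 limit; discharge is routed to a licensed treatment works — every condition holds. Considering the limiting provisions: (f) would limit (b) — the qualifying period is 120 days, under the 125 days limit — but (g) sets (f) aside: (g) operates — the compliance score is 29 points, less than the 33 points limit. (h), which would lift (g), is not triggered — the laundry is more than 200 m from any designated waterway. (b) remains available.
Exception (c) fails — average daily discharge volume is 1220 litres, not below 1160 litres.
Exception (d) requires that discharge occurs on no more than two days per week; but discharge occurs on five days per week, so (d) is unavailable.

No — exception (b) applies; Chen's laundry is not required to register with the Waste Registry.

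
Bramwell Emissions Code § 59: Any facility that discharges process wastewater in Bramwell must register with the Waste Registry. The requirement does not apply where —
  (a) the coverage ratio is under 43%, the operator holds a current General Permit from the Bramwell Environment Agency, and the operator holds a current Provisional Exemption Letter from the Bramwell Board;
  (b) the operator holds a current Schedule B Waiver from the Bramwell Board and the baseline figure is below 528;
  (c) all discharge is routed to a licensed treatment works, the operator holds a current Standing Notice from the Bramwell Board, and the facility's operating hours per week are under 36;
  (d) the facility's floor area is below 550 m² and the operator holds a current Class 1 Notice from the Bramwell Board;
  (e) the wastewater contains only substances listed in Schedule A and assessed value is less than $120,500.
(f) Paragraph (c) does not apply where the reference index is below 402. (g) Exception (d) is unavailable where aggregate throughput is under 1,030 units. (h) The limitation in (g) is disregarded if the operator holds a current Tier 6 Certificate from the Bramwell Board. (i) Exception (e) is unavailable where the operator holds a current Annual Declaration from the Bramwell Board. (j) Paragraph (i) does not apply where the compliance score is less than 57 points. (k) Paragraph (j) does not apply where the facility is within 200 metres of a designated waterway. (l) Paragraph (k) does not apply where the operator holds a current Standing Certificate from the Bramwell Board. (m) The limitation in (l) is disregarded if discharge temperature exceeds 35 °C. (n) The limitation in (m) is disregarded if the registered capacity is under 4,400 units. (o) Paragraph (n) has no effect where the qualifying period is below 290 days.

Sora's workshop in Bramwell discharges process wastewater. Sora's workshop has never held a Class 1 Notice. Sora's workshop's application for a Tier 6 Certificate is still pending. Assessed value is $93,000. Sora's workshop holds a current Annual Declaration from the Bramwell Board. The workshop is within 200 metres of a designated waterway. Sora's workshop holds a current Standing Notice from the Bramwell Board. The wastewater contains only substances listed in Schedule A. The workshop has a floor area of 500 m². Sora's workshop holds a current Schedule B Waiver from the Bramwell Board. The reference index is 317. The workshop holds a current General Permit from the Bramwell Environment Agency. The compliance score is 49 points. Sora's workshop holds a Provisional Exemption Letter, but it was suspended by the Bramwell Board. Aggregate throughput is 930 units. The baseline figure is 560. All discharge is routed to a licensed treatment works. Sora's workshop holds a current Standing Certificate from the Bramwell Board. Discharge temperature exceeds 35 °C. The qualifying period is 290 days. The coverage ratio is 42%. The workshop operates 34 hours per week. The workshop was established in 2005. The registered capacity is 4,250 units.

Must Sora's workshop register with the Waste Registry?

No — exception (e) applies; Sora's workshop is not required to register with the Waste Registry.

Exception (a) does not apply: the Provisional Exemption Letter is not current.
Exception (b) requires that the baseline figure is below 528; but the baseline figure is 560, not below 528, so (b) is unavailable.
Exception (c)'s conditions are all satisfied: discharge is routed to a licensed treatment works; a current Standing Notice is held; the facility's operating hours per week are 34, under the 36 limit. Turning to paragraph (f): (f) applies — the reference index is 317, below the 402 limit. So (c) is unavailable.
Exception (d) does not apply: no current Class 1 Notice is held.
Exception (e)'s conditions are all satisfied: the wastewater is Schedule-A-only; assessed value is $93,000, less than the $120,500 limit. Under paragraphs (i)–(o): (i) would limit (e) — a current Annual Declaration is held — but (j) sets (i) aside: (j) operates against (i): the compliance score is 49 points, less than the 57 points limit. (k) would limit (j) — the workshop is within 200 m of a designated waterway — but (l) sets (k) aside: (l) operates — a current Standing Certificate is held. (m) would limit (l) — discharge temperature exceeds 35 °C — but (n) sets (m) aside: (n) is engaged — the registered capacity is 4,250 units, under the 4,400 units limit. (o) is not triggered (the qualifying period is 290 days, not below 290 days), so (n) stands. Exception (e) stands.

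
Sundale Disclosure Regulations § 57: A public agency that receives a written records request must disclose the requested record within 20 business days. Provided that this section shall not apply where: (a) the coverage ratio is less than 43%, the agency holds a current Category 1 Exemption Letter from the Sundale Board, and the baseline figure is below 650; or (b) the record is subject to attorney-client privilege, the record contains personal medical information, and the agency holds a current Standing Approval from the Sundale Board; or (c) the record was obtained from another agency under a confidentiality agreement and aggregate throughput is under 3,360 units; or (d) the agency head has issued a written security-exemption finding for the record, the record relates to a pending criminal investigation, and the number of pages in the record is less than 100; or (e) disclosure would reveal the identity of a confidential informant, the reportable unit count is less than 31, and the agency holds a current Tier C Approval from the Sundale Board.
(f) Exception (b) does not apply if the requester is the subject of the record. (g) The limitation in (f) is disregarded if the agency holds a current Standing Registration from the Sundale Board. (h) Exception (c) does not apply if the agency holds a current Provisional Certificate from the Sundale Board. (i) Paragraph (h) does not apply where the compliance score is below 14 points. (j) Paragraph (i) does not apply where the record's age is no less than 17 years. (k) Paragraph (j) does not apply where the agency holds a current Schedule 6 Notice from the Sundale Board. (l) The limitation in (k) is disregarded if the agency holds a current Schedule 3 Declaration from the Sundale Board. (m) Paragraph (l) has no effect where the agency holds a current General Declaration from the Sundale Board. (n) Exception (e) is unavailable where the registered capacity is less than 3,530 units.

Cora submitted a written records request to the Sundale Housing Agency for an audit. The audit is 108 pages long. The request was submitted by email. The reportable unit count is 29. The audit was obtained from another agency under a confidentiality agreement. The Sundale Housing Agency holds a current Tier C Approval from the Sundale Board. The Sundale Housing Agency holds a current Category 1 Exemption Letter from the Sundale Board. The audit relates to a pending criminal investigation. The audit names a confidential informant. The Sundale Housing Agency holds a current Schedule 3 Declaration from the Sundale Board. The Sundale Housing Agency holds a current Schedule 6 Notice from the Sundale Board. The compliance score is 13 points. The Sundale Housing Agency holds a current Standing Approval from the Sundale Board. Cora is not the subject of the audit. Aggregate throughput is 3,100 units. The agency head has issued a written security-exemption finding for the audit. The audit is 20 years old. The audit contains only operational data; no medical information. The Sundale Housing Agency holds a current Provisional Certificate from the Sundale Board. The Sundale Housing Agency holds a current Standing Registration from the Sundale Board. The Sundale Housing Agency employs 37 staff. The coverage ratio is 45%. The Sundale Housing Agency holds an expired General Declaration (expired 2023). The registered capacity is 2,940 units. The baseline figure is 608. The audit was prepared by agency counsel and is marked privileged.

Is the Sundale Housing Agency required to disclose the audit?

Exception (a) does not apply: the coverage ratio is 45%, not less than 43%.
Exception (b) does not apply: the audit contains only operational data.
Exception (c): the audit was obtained under a confidentiality agreement; aggregate throughput is 3,100 units, under the 3,360 units limit — every condition holds. But: (h) is triggered — a current Provisional Certificate is held. (i) operates (the compliance score is 13 points, below the 14 points limit), but is displaced by (j): (j) is triggered — the record's age is 20 years, meeting the 17 years threshold. (k) applies (a current Schedule 6 Notice is held), but is set aside by (l): (l) operates against (k): a current Schedule 3 Declaration is held. (m), which would lift (l), is inapplicable — no current General Declaration is held. Exception (c) does not apply.
Exception (d) requires that the number of pages in the record is less than 100; but the number of pages in the record is 108, not less than 100, so (d) is unavailable.
Exception (e)'s conditions are all satisfied: the audit names a confidential informant; the reportable unit count is 29, less than the 31 limit; a current Tier C Approval is held. But applying paragraph (n): (n) applies — the registered capacity is 2,940 units, less than the 3,530 units limit. Exception (e) does not apply.
No exception displaces § 57.

Yes — the Sundale Housing Agency must disclose the audit.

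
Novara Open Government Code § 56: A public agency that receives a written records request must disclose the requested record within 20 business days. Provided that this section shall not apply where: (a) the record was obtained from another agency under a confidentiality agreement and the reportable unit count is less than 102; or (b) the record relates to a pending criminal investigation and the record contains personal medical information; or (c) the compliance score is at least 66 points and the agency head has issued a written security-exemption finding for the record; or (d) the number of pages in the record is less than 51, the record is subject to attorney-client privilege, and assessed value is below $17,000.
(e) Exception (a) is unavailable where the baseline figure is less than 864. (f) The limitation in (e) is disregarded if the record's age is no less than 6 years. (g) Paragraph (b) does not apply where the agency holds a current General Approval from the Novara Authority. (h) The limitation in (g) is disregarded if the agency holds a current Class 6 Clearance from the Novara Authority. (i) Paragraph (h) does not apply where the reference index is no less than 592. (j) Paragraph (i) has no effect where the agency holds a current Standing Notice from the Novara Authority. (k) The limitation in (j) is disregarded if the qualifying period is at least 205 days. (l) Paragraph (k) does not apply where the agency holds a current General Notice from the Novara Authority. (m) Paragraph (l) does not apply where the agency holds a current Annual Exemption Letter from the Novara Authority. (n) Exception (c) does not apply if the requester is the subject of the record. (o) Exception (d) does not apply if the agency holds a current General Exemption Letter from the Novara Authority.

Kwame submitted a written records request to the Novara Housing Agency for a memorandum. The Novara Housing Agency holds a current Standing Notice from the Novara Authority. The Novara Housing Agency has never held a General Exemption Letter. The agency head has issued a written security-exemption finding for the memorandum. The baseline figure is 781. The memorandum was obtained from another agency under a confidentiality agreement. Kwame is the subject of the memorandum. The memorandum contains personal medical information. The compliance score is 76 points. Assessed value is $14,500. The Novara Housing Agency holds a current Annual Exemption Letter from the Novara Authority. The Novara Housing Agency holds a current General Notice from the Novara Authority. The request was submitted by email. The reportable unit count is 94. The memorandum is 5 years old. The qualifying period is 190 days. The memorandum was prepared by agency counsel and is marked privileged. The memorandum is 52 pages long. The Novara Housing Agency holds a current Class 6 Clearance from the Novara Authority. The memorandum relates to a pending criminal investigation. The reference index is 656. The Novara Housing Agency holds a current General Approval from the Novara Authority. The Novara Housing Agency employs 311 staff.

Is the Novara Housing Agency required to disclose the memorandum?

All of (a)'s requirements are met (the memorandum was obtained under a confidentiality agreement; the reportable unit count is 94, less than the 102 limit). But: (e) operates against (a): the baseline figure is 781, less than the 864 limit. (f), which would lift (e), is not triggered — the record's age is 5 years, short of 6 years. (a) is therefore removed.
Exception (b): the memorandum relates to a pending investigation; the memorandum contains personal medical information — every condition holds. Applying paragraphs (g)–(m): (g) is triggered (a current General Approval is held), but is displaced by (h): (h) operates against (g): a current Class 6 Clearance is held. (i) would limit (h) — the reference index is 656, meeting the 592 threshold — but (j) sets (i) aside: (j) is engaged — a current Standing Notice is held. (k) is inapplicable (the qualifying period is 190 days, short of 205 days), so (j) stands. Exception (b) stands.
Exception (c)'s conditions are all satisfied: the compliance score is 76 points, meeting the 66 points threshold; a written security-exemption finding has been issued. Turning to paragraph (n): (n) operates against (c): Kwame is the subject of the memorandum. So (c) is unavailable.
Exception (d) fails — the number of pages in the record is 52, not less than 51.

No — exception (b) applies; the Novara Housing Agency is not required to disclose the memorandum.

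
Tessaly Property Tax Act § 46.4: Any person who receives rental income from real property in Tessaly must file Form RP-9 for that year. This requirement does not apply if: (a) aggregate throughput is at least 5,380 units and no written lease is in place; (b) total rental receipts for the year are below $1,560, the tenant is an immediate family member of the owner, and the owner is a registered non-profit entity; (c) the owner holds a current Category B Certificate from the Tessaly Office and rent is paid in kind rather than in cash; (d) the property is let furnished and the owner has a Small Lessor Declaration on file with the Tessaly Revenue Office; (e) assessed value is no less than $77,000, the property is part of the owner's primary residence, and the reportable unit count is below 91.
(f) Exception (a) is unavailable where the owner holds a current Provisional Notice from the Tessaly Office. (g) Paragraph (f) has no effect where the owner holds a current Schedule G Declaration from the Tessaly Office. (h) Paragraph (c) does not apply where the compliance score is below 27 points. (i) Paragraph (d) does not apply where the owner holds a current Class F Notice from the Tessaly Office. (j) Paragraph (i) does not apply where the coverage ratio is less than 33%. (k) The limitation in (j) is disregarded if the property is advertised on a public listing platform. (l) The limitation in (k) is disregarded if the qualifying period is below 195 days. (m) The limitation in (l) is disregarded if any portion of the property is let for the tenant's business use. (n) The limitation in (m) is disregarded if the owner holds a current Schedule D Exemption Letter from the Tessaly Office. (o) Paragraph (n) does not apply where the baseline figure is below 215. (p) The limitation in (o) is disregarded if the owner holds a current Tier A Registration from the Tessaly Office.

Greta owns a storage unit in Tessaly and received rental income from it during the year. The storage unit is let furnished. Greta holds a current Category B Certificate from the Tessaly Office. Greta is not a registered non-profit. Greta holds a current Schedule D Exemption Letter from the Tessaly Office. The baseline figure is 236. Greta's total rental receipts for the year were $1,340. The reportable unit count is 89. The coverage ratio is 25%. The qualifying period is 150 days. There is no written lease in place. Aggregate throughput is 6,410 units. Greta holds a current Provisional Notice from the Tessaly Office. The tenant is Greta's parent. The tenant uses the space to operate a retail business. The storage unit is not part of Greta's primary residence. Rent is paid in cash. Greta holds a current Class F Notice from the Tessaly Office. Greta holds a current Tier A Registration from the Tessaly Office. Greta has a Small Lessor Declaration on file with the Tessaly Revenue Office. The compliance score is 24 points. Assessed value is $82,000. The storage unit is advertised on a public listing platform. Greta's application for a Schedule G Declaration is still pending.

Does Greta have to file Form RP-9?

Exception (a): aggregate throughput is 6,410 units, meeting the 5,380 units threshold; there is no written lease — every condition holds. But applying paragraphs (f)–(g): (f) operates against (a): a current Provisional Notice is held. (g) is not triggered (there is no Schedule G Declaration in force), so (f) stands. (a) is therefore removed.
Exception (b) does not apply: Greta is not a registered non-profit.
Exception (c) fails — rent is paid in cash.
Exception (d): the property is let furnished; a Small Lessor Declaration is on file — every condition holds. Under paragraphs (i)–(p): (i) would limit (d) — a current Class F Notice is held — but (j) sets (i) aside: (j) is engaged — the coverage ratio is 25%, less than the 33% limit. (k) is engaged (the property is publicly advertised), but is itself disapplied by (l): (l) operates — the qualifying period is 150 days, below the 195 days limit. (m) would limit (l) — the space is let for business use — but (n) sets (m) aside: (n) is engaged — a current Schedule D Exemption Letter is held. (o) does not operate here (the baseline figure is 236, not below 215), so (n) stands. (d) remains available.
Exception (e) requires that the property is part of the owner's primary residence; but the storage unit is not part of the primary residence, so (e) is unavailable.

No — exception (d) applies; Greta is not required to file Form RP-9.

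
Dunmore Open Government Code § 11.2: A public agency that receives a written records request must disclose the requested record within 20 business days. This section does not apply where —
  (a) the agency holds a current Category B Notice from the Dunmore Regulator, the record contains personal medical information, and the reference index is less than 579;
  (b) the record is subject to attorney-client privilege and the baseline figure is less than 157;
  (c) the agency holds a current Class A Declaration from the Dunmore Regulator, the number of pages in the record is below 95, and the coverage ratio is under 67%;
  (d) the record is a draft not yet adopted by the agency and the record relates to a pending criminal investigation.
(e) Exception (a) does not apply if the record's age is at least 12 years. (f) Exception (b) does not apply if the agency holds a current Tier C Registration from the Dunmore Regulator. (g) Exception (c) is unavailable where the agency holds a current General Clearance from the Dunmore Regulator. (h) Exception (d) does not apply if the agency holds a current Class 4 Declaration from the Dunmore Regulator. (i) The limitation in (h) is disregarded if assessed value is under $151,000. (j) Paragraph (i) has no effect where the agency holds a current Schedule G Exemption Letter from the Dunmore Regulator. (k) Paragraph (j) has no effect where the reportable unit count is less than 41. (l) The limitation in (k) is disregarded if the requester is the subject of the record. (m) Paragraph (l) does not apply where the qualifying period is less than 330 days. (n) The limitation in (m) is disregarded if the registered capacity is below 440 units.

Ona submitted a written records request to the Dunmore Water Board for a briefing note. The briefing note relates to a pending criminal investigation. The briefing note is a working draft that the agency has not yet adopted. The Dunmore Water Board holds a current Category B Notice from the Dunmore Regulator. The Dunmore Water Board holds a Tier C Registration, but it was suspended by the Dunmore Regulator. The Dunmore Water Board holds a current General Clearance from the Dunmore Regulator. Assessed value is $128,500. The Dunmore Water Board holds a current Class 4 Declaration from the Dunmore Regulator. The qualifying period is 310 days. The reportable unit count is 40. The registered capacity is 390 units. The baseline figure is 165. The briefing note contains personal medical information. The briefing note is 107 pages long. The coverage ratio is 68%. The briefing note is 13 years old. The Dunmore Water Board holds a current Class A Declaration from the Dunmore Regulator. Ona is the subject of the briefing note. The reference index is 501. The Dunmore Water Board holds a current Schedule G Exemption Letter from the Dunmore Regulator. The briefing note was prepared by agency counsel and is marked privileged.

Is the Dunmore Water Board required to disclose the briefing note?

Yes — the Dunmore Water Board must disclose the briefing note.

Exception (a) is satisfied on its face — a current Category B Notice is held; the briefing note contains personal medical information; the reference index is 501, less than the 579 limit. Turning to paragraph (e): (e) is triggered — the record's age is 13 years, meeting the 12 years threshold. (a) is therefore removed.
Exception (b) does not apply: the baseline figure is 165, not less than 157.
Exception (c) requires that the number of pages in the record is below 95; but the number of pages in the record is 107, not below 95, so (c) is unavailable.
Exception (d) is satisfied on its face — the briefing note is an unadopted draft; the briefing note relates to a pending investigation. But applying paragraphs (h)–(n): (h) operates against (d): a current Class 4 Declaration is held. (i) would limit (h) — assessed value is $128,500, under the $151,000 limit — but (j) sets (i) aside: (j) is engaged — a current Schedule G Exemption Letter is held. (k) is engaged (the reportable unit count is 40, less than the 41 limit), but is itself disapplied by (l): (l) is engaged — Ona is the subject of the briefing note. (m) would limit (l) — the qualifying period is 310 days, less than the 330 days limit — but (n) sets (m) aside: (n) operates — the registered capacity is 390 units, below the 440 units limit. (d) is therefore removed.
No exception is made out. the Dunmore Water Board falls within the general rule.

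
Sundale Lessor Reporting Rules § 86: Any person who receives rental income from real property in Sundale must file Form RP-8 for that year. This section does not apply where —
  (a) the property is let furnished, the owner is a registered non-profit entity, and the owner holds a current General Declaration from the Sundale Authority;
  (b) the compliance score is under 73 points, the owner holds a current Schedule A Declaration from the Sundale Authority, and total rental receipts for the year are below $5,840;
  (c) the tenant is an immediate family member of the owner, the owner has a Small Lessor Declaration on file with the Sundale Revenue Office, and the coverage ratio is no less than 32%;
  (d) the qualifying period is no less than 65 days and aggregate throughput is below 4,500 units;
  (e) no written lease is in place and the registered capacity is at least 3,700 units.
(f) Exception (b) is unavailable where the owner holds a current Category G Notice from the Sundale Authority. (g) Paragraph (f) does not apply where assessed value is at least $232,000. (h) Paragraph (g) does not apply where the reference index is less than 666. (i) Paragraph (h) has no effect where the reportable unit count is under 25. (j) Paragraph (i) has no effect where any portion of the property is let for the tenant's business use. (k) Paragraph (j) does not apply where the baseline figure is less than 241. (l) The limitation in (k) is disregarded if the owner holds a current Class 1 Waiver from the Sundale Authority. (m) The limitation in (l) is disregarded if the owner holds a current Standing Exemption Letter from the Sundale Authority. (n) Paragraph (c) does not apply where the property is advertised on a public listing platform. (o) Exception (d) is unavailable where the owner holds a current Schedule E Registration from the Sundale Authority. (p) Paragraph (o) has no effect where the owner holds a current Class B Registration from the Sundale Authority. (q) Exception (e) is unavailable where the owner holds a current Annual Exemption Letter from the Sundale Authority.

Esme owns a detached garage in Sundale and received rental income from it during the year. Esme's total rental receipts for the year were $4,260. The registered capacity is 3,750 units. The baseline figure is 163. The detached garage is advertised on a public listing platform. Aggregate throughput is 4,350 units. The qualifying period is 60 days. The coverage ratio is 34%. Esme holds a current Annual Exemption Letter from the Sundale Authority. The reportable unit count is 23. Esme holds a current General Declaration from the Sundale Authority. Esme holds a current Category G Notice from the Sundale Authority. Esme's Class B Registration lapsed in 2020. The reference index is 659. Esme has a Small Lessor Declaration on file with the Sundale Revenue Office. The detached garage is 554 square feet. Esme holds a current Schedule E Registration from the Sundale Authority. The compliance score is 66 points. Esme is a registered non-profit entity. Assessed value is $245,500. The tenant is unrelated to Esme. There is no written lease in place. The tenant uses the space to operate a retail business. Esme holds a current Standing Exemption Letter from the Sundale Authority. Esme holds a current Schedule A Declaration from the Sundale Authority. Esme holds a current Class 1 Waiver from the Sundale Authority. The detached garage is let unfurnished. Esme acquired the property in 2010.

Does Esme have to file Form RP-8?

No — exception (b) applies; Esme is not required to file Form RP-8.

Exception (a) fails — the property is let unfurnished.
Exception (b): the compliance score is 66 points, under the 73 points limit; a current Schedule A Declaration is held; total rental receipts for the year are $4,260, below the $5,840 limit — every condition holds. Considering the limiting provisions: (f) operates (a current Category G Notice is held), but is itself disapplied by (g): (g) operates against (f): assessed value is $245,500, meeting the $232,000 threshold. (h) would limit (g) — the reference index is 659, less than the 666 limit — but (i) sets (h) aside: (i) is triggered — the reportable unit count is 23, under the 25 limit. (j) would limit (i) — the space is let for business use — but (k) sets (j) aside: (k) operates against (j): the baseline figure is 163, less than the 241 limit. (l) would limit (k) — a current Class 1 Waiver is held — but (m) sets (l) aside: (m) operates against (l): a current Standing Exemption Letter is held. So (b) applies.
Exception (c) requires that the tenant is an immediate family member of the owner; but the tenant is unrelated to the owner, so (c) is unavailable.
Exception (d) does not apply: the qualifying period is 60 days, short of 65 days.
Exception (e) is satisfied on its face — there is no written lease; the registered capacity is 3,750 units, meeting the 3,700 units threshold. But: (q) operates — a current Annual Exemption Letter is held. So (e) is unavailable.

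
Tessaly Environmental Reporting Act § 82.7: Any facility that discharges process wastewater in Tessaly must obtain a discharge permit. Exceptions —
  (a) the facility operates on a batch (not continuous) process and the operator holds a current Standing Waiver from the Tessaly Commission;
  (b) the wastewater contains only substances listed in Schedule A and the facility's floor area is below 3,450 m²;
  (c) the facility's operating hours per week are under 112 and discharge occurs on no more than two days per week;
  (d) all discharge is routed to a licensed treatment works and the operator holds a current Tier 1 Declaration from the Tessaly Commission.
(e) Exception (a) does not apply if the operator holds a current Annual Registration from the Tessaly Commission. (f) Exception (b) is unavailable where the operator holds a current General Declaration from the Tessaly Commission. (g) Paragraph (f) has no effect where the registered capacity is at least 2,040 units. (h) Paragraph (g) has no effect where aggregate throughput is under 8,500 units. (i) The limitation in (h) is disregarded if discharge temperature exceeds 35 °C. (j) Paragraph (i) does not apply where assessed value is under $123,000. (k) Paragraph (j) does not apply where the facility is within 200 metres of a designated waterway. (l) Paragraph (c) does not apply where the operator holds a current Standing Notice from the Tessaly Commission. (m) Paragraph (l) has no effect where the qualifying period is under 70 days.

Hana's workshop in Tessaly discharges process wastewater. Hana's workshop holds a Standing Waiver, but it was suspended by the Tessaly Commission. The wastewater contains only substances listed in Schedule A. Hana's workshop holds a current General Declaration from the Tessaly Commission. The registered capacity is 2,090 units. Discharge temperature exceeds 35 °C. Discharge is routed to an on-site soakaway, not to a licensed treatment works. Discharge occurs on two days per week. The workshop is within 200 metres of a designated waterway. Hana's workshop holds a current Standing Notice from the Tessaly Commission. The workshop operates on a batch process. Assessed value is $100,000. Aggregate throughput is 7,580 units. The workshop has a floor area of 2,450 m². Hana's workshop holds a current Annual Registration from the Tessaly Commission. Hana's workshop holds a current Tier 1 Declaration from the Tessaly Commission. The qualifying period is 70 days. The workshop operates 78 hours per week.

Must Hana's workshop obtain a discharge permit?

No — exception (b) applies; Hana's workshop is not required to obtain a discharge permit.

Exception (a) requires that the operator holds a current Standing Waiver from the Tessaly Commission; but the Standing Waiver is not current, so (a) is unavailable.
Exception (b)'s conditions are all satisfied: the wastewater is Schedule-A-only; the facility's floor area is 2,450 m², below the 3,450 m² limit. Applying paragraphs (f)–(k): (f) applies (a current General Declaration is held), but is overridden by (g): (g) is engaged — the registered capacity is 2,090 units, meeting the 2,040 units threshold. (h) would limit (g) — aggregate throughput is 7,580 units, under the 8,500 units limit — but (i) sets (h) aside: (i) applies — discharge temperature exceeds 35 °C. (j) is engaged (assessed value is $100,000, under the $123,000 limit), but is overridden by (k): (k) applies — the workshop is within 200 m of a designated waterway. Exception (b) stands.
Exception (c) is satisfied on its face — the facility's operating hours per week are 78, under the 112 limit; discharge occurs on no more than two days per week. But: (l) is engaged — a current Standing Notice is held. (m) does not operate here (the qualifying period is 70 days, not under 70 days), so (l) stands. (c) is therefore removed.
Exception (d) fails — discharge is not routed to a licensed treatment works.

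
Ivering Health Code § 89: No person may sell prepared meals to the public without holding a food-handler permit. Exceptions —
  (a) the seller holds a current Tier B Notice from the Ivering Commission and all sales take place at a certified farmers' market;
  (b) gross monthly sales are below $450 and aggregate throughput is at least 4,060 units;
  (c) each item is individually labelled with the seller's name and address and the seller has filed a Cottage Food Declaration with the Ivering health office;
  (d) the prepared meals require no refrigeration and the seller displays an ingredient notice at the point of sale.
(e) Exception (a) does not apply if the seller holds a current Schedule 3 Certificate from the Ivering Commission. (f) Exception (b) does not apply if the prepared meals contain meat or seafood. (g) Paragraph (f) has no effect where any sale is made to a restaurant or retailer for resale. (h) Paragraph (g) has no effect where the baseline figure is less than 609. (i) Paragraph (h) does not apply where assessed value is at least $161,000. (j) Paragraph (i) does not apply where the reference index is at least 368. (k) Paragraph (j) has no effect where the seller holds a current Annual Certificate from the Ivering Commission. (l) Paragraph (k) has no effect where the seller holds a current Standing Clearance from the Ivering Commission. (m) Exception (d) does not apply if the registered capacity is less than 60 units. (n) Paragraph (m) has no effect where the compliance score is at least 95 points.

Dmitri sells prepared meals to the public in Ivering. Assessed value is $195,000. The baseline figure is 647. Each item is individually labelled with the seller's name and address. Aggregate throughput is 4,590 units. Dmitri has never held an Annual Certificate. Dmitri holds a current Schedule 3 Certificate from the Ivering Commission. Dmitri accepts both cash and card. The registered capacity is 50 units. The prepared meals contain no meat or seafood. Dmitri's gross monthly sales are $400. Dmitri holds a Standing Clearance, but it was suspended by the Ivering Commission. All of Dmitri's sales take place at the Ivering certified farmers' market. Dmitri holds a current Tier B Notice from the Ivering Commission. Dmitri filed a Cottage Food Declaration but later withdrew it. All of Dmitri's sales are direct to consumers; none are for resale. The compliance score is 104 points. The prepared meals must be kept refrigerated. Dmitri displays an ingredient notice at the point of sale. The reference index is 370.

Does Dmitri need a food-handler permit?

No — exception (b) applies; Dmitri is not required to hold a food-handler permit.

Exception (a): a current Tier B Notice is held; all sales are at a certified farmers' market — every condition holds. But: (e) operates against (a): a current Schedule 3 Certificate is held. Exception (a) does not apply.
All of (b)'s requirements are met (gross monthly sales are $400, below the $450 limit; aggregate throughput is 4,590 units, meeting the 4,060 units threshold). Under paragraphs (f)–(l): (f), which would limit (b), does not operate here: the prepared meals contain no meat or seafood. (b) remains available.
Exception (c) fails — the Cottage Food Declaration was withdrawn.
Exception (d) does not apply: the prepared meals require refrigeration.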